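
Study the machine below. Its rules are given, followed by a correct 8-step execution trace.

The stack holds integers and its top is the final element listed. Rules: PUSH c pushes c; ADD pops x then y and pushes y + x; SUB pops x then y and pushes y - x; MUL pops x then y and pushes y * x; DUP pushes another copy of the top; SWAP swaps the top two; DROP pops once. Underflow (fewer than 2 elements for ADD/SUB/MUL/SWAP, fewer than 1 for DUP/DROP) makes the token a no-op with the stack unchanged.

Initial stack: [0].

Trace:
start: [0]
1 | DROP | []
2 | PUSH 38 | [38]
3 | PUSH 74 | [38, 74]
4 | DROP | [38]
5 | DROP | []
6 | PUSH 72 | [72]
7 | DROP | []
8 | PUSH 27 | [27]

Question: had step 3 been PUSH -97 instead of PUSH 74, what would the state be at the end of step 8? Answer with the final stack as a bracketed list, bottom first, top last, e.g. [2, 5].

(re-executing from step 3 with the substitution; state before step 3: [38])
3 | PUSH -97 | [38, -97]
4 | DROP | [38]
5 | DROP | []
6 | PUSH 72 | [72]
7 | DROP | []
8 | PUSH 27 | [27]

[27]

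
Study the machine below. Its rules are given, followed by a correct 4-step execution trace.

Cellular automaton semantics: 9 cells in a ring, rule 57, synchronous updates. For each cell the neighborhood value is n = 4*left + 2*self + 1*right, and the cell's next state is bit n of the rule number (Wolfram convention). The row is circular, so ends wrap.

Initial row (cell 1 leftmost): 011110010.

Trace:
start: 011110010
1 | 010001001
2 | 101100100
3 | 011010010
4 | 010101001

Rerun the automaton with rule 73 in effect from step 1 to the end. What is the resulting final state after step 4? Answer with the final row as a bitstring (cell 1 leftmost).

(re-executing steps 1..4 under rule 73; state before step 1: 011110010)
1 | 010010000
2 | 000000111
3 | 011110101
4 | 010010000

010010000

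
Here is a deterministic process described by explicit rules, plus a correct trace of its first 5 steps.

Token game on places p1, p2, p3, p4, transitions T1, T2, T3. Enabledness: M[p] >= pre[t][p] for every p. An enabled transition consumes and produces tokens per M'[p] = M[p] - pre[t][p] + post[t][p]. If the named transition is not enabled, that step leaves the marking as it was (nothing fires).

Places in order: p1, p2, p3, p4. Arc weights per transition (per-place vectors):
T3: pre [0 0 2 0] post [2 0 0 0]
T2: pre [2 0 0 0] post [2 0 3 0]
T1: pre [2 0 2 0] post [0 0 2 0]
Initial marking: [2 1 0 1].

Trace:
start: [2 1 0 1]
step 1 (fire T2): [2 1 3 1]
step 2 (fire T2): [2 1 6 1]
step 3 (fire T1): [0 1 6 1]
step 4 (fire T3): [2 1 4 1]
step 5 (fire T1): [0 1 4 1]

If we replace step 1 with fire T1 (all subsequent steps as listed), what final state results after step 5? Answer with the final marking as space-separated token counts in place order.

(re-executing from step 1 with the substitution; state before step 1: [2 1 0 1])
step 1 (fire T1): [2 1 0 1]
step 2 (fire T2): [2 1 3 1]
step 3 (fire T1): [0 1 3 1]
step 4 (fire T3): [2 1 1 1]
step 5 (fire T1): [2 1 1 1]

2 1 1 1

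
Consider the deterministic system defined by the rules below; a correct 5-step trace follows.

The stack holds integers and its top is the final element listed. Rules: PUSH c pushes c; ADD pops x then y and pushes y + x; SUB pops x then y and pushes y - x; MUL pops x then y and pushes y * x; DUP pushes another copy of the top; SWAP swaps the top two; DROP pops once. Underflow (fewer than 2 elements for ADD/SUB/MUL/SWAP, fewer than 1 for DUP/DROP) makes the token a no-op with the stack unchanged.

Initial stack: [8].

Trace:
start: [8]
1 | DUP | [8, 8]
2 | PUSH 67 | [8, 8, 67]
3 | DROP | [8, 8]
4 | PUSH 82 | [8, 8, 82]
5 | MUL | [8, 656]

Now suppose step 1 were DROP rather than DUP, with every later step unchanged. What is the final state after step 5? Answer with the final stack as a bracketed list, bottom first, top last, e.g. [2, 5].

[82]

(re-executing from step 1 with the substitution; state before step 1: [8])
1 | DROP | []
2 | PUSH 67 | [67]
3 | DROP | []
4 | PUSH 82 | [82]
5 | MUL | [82]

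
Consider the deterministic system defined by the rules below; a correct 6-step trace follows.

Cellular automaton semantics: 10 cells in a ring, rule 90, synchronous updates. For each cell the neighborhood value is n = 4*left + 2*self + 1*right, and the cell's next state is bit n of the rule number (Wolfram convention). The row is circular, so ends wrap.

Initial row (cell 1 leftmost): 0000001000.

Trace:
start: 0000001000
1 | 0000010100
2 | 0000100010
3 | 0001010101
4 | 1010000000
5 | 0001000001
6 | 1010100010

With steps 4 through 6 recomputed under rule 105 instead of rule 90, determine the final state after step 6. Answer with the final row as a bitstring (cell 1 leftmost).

1111001001

(re-executing steps 4..6 under rule 105; state before step 4: 0001010101)
4 | 0100101010
5 | 0000010100
6 | 1111001001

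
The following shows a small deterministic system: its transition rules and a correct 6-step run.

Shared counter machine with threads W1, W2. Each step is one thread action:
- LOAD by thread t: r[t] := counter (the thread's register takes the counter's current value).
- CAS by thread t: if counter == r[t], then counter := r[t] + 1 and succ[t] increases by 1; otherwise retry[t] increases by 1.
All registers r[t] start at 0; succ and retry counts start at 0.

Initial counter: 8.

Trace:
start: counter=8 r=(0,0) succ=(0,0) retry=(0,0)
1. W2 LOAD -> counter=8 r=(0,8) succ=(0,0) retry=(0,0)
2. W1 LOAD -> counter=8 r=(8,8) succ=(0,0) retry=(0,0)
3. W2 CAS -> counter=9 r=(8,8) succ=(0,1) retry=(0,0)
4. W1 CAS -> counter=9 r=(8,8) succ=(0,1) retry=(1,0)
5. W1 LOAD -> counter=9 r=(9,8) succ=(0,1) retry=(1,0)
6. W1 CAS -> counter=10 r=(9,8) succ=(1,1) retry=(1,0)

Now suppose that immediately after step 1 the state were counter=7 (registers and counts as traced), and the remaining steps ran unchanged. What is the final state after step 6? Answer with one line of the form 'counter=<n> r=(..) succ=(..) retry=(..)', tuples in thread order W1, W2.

state after step 1 := counter=7 r=(0,8) succ=(0,0) retry=(0,0)
2. W1 LOAD -> counter=7 r=(7,8) succ=(0,0) retry=(0,0)
3. W2 CAS -> counter=7 r=(7,8) succ=(0,0) retry=(0,1)
4. W1 CAS -> counter=8 r=(7,8) succ=(1,0) retry=(0,1)
5. W1 LOAD -> counter=8 r=(8,8) succ=(1,0) retry=(0,1)
6. W1 CAS -> counter=9 r=(8,8) succ=(2,0) retry=(0,1)

counter=9 r=(8,8) succ=(2,0) retry=(0,1)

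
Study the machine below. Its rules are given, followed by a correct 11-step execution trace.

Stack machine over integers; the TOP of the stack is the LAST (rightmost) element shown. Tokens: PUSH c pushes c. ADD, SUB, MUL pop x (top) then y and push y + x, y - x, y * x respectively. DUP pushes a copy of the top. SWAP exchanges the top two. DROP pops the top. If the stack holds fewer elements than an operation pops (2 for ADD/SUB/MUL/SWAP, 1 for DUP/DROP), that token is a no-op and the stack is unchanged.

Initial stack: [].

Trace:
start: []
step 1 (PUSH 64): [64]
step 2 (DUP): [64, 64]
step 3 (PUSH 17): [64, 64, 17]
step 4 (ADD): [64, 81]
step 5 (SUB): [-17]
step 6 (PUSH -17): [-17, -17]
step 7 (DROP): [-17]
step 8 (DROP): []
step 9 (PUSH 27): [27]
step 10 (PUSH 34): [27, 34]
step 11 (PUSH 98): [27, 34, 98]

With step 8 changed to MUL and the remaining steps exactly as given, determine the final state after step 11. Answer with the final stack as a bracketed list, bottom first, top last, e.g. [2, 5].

[-17, 27, 34, 98]

(re-executing from step 8 with the substitution; state before step 8: [-17])
step 8 (MUL): [-17]
step 9 (PUSH 27): [-17, 27]
step 10 (PUSH 34): [-17, 27, 34]
step 11 (PUSH 98): [-17, 27, 34, 98]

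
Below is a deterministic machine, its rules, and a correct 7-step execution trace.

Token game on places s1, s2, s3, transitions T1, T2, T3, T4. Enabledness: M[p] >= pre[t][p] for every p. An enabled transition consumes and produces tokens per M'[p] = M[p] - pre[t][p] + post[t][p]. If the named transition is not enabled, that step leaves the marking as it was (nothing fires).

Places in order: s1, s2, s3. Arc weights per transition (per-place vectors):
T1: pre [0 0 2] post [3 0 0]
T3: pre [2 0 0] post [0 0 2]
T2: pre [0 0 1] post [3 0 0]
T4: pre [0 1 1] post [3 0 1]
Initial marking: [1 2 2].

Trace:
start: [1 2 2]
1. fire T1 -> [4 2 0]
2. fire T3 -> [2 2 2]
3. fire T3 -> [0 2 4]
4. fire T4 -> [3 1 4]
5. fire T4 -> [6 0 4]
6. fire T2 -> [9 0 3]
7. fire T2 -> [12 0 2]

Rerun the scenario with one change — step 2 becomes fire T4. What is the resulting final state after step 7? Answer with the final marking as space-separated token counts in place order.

(re-executing from step 2 with the substitution; state before step 2: [4 2 0])
2. fire T4 -> [4 2 0]
3. fire T3 -> [2 2 2]
4. fire T4 -> [5 1 2]
5. fire T4 -> [8 0 2]
6. fire T2 -> [11 0 1]
7. fire T2 -> [14 0 0]

14 0 0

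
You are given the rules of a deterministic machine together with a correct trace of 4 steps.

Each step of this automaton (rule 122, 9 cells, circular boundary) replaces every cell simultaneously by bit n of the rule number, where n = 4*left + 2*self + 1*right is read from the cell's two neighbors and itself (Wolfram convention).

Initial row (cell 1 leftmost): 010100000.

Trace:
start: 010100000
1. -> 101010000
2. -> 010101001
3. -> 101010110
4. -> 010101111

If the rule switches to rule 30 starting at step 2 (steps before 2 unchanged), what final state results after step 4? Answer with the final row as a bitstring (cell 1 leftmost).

(re-executing steps 2..4 under rule 30; state before step 2: 101010000)
2. -> 101011001
3. -> 001010111
4. -> 111010100

111010100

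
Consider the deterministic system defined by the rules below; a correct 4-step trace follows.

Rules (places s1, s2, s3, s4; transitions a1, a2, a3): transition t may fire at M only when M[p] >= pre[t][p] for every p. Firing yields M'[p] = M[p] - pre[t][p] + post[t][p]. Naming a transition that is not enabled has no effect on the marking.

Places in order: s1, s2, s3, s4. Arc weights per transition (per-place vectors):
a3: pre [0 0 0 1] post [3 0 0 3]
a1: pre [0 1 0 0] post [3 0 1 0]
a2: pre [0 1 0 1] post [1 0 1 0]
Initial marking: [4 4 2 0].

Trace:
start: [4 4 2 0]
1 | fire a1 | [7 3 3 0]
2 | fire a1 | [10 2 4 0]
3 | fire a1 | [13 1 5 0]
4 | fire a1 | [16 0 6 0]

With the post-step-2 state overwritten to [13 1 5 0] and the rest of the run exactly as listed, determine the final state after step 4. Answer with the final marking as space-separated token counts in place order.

16 0 6 0

state after step 2 := [13 1 5 0]
3 | fire a1 | [16 0 6 0]
4 | fire a1 | [16 0 6 0]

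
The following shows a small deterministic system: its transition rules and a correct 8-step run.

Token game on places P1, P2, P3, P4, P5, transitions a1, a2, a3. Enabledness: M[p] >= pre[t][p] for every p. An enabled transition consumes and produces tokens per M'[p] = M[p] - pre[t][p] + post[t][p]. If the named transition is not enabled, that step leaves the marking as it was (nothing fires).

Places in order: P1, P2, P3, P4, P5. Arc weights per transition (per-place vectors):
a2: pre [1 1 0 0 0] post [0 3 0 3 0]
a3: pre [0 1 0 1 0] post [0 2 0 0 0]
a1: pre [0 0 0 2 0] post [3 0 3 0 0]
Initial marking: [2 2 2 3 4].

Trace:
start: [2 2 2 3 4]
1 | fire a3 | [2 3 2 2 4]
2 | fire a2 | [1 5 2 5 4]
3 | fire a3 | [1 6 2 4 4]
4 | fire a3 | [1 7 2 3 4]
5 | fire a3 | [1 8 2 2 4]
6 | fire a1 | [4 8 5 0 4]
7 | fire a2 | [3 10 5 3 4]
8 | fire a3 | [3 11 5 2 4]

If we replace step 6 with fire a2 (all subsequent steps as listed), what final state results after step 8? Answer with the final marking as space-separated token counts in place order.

(re-executing from step 6 with the substitution; state before step 6: [1 8 2 2 4])
6 | fire a2 | [0 10 2 5 4]
7 | fire a2 | [0 10 2 5 4]
8 | fire a3 | [0 11 2 4 4]

0 11 2 4 4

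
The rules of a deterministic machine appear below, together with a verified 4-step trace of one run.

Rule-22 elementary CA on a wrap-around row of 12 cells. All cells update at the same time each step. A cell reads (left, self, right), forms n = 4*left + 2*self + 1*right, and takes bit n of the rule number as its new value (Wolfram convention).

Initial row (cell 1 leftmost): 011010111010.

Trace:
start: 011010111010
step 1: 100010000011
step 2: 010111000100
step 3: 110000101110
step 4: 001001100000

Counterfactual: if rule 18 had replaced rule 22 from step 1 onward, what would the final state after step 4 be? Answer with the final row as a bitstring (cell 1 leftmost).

000100001000

(re-executing steps 1..4 under rule 18; state before step 1: 011010111010)
step 1: 100000000001
step 2: 010000000010
step 3: 101000000101
step 4: 000100001000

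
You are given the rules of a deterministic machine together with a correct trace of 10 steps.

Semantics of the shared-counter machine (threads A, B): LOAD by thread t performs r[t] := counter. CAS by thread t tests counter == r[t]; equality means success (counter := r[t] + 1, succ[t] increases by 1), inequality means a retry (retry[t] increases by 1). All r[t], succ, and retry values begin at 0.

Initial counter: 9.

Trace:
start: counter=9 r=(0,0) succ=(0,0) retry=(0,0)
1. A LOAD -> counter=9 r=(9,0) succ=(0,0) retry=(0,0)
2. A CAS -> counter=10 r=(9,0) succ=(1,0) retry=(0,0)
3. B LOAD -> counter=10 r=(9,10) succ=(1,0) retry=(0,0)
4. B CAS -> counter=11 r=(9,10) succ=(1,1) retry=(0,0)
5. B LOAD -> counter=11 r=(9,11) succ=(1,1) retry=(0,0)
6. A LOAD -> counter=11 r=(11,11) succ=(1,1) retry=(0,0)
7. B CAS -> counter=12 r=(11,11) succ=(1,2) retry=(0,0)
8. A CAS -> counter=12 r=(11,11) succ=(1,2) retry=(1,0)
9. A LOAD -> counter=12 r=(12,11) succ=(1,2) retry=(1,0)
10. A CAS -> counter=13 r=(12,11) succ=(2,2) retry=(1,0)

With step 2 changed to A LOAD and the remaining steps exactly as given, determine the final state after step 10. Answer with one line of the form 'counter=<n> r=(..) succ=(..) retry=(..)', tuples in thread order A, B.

counter=12 r=(11,10) succ=(1,2) retry=(1,0)

(re-executing from step 2 with the substitution; state before step 2: counter=9 r=(9,0) succ=(0,0) retry=(0,0))
2. A LOAD -> counter=9 r=(9,0) succ=(0,0) retry=(0,0)
3. B LOAD -> counter=9 r=(9,9) succ=(0,0) retry=(0,0)
4. B CAS -> counter=10 r=(9,9) succ=(0,1) retry=(0,0)
5. B LOAD -> counter=10 r=(9,10) succ=(0,1) retry=(0,0)
6. A LOAD -> counter=10 r=(10,10) succ=(0,1) retry=(0,0)
7. B CAS -> counter=11 r=(10,10) succ=(0,2) retry=(0,0)
8. A CAS -> counter=11 r=(10,10) succ=(0,2) retry=(1,0)
9. A LOAD -> counter=11 r=(11,10) succ=(0,2) retry=(1,0)
10. A CAS -> counter=12 r=(11,10) succ=(1,2) retry=(1,0)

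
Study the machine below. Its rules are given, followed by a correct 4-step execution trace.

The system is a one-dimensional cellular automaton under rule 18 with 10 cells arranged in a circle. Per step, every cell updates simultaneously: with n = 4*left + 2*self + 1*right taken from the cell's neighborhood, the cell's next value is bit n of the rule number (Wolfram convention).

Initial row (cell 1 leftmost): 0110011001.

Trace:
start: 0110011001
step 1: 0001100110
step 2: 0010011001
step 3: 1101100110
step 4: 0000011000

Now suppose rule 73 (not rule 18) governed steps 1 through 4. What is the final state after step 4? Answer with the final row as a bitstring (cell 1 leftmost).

0110011011

(re-executing steps 1..4 under rule 73; state before step 1: 0110011001)
step 1: 0110011000
step 2: 0110011011
step 3: 0110011011
step 4: 0110011011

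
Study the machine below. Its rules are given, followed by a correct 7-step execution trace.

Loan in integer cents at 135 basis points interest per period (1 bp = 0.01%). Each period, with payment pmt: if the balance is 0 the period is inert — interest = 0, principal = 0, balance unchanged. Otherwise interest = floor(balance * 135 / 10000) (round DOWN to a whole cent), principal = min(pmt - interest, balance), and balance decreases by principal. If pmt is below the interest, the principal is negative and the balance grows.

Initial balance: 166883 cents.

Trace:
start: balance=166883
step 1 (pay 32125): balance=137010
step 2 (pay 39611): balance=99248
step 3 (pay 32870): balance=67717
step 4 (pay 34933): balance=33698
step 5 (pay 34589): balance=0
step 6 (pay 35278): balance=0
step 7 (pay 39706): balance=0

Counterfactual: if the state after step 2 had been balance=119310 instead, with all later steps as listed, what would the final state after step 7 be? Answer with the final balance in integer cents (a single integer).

state after step 2 := balance=119310
step 3 (pay 32870): balance=88050
step 4 (pay 34933): balance=54305
step 5 (pay 34589): balance=20449
step 6 (pay 35278): balance=0
step 7 (pay 39706): balance=0

0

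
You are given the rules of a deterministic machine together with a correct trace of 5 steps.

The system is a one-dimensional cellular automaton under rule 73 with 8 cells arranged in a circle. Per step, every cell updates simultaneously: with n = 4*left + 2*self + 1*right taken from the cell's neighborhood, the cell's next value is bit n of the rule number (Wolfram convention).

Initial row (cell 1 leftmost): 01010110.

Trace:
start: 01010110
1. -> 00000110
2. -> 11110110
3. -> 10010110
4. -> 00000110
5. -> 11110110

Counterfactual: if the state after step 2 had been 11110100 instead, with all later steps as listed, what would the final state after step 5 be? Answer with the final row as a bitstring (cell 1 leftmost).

11110110

state after step 2 := 11110100
3. -> 10010000
4. -> 00000110
5. -> 11110110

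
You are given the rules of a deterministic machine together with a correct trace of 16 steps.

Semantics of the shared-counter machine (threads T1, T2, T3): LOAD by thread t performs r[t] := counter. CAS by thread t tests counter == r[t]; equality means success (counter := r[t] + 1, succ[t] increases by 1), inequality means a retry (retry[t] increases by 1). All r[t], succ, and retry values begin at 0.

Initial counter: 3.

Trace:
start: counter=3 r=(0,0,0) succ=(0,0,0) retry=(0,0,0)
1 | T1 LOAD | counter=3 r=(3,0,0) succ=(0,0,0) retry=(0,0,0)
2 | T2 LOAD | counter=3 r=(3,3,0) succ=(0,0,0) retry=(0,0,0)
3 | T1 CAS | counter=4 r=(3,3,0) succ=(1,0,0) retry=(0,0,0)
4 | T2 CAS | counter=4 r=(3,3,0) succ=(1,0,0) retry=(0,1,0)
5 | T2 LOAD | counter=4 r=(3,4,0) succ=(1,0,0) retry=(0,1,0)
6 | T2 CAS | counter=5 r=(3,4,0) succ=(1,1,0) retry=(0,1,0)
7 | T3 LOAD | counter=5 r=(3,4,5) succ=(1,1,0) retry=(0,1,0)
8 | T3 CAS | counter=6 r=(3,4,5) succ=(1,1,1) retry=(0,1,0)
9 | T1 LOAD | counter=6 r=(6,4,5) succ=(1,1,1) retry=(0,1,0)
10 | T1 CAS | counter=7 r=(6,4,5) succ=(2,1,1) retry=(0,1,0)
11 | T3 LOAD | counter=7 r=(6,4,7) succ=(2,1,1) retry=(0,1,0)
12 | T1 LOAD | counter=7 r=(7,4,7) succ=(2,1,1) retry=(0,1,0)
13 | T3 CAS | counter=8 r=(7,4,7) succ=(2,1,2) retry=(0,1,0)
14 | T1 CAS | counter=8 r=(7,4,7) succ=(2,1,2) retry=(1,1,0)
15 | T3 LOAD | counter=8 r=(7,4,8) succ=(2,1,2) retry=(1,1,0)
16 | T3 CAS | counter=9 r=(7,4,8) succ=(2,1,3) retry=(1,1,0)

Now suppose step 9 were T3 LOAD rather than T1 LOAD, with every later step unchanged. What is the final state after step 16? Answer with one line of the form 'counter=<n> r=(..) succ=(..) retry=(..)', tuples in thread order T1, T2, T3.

counter=8 r=(6,4,7) succ=(1,1,3) retry=(2,1,0)

(re-executing from step 9 with the substitution; state before step 9: counter=6 r=(3,4,5) succ=(1,1,1) retry=(0,1,0))
9 | T3 LOAD | counter=6 r=(3,4,6) succ=(1,1,1) retry=(0,1,0)
10 | T1 CAS | counter=6 r=(3,4,6) succ=(1,1,1) retry=(1,1,0)
11 | T3 LOAD | counter=6 r=(3,4,6) succ=(1,1,1) retry=(1,1,0)
12 | T1 LOAD | counter=6 r=(6,4,6) succ=(1,1,1) retry=(1,1,0)
13 | T3 CAS | counter=7 r=(6,4,6) succ=(1,1,2) retry=(1,1,0)
14 | T1 CAS | counter=7 r=(6,4,6) succ=(1,1,2) retry=(2,1,0)
15 | T3 LOAD | counter=7 r=(6,4,7) succ=(1,1,2) retry=(2,1,0)
16 | T3 CAS | counter=8 r=(6,4,7) succ=(1,1,3) retry=(2,1,0)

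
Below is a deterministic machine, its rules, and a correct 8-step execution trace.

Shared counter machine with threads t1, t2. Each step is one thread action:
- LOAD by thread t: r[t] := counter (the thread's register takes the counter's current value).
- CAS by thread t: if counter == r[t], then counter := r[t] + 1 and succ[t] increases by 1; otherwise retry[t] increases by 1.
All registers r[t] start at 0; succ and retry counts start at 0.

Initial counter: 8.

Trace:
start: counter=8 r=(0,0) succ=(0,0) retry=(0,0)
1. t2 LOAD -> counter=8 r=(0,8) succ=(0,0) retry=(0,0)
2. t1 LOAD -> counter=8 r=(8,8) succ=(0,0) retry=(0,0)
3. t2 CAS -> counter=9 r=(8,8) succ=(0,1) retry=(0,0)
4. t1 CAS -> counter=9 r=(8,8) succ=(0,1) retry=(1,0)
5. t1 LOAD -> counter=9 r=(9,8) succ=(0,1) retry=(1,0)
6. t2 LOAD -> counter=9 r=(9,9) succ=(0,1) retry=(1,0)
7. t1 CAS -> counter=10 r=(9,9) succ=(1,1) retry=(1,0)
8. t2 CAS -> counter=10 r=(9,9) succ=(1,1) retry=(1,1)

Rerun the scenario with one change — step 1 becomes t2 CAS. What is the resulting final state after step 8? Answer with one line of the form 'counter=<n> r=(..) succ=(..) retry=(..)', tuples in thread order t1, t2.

(re-executing from step 1 with the substitution; state before step 1: counter=8 r=(0,0) succ=(0,0) retry=(0,0))
1. t2 CAS -> counter=8 r=(0,0) succ=(0,0) retry=(0,1)
2. t1 LOAD -> counter=8 r=(8,0) succ=(0,0) retry=(0,1)
3. t2 CAS -> counter=8 r=(8,0) succ=(0,0) retry=(0,2)
4. t1 CAS -> counter=9 r=(8,0) succ=(1,0) retry=(0,2)
5. t1 LOAD -> counter=9 r=(9,0) succ=(1,0) retry=(0,2)
6. t2 LOAD -> counter=9 r=(9,9) succ=(1,0) retry=(0,2)
7. t1 CAS -> counter=10 r=(9,9) succ=(2,0) retry=(0,2)
8. t2 CAS -> counter=10 r=(9,9) succ=(2,0) retry=(0,3)

counter=10 r=(9,9) succ=(2,0) retry=(0,3)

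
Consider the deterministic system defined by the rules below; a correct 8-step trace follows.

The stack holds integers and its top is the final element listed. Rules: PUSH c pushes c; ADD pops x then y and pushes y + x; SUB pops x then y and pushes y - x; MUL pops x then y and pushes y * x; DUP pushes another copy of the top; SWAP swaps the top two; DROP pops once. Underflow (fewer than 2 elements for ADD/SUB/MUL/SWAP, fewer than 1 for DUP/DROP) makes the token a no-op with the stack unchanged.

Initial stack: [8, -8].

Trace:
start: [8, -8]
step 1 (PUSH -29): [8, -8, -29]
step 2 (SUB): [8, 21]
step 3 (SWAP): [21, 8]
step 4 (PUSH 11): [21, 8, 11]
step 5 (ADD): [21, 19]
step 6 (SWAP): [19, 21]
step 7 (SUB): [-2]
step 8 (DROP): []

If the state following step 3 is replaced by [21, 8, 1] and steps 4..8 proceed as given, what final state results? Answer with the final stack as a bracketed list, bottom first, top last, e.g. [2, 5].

state after step 3 := [21, 8, 1]
step 4 (PUSH 11): [21, 8, 1, 11]
step 5 (ADD): [21, 8, 12]
step 6 (SWAP): [21, 12, 8]
step 7 (SUB): [21, 4]
step 8 (DROP): [21]

[21]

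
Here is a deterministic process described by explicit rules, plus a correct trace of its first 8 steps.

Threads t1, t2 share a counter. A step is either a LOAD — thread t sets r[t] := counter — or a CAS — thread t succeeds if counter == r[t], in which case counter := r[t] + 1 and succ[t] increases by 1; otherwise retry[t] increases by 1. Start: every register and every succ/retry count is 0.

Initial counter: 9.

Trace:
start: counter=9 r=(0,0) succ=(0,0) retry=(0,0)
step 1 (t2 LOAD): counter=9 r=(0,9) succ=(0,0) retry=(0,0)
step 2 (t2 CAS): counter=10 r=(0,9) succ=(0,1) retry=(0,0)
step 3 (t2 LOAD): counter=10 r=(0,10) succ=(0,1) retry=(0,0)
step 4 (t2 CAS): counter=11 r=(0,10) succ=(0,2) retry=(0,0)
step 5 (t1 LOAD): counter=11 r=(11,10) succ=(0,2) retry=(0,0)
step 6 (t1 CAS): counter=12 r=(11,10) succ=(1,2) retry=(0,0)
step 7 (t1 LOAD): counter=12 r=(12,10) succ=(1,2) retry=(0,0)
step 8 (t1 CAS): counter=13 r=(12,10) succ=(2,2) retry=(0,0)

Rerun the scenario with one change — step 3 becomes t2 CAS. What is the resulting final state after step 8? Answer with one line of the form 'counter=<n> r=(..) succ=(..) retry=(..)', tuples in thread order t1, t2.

counter=12 r=(11,9) succ=(2,1) retry=(0,2)

(re-executing from step 3 with the substitution; state before step 3: counter=10 r=(0,9) succ=(0,1) retry=(0,0))
step 3 (t2 CAS): counter=10 r=(0,9) succ=(0,1) retry=(0,1)
step 4 (t2 CAS): counter=10 r=(0,9) succ=(0,1) retry=(0,2)
step 5 (t1 LOAD): counter=10 r=(10,9) succ=(0,1) retry=(0,2)
step 6 (t1 CAS): counter=11 r=(10,9) succ=(1,1) retry=(0,2)
step 7 (t1 LOAD): counter=11 r=(11,9) succ=(1,1) retry=(0,2)
step 8 (t1 CAS): counter=12 r=(11,9) succ=(2,1) retry=(0,2)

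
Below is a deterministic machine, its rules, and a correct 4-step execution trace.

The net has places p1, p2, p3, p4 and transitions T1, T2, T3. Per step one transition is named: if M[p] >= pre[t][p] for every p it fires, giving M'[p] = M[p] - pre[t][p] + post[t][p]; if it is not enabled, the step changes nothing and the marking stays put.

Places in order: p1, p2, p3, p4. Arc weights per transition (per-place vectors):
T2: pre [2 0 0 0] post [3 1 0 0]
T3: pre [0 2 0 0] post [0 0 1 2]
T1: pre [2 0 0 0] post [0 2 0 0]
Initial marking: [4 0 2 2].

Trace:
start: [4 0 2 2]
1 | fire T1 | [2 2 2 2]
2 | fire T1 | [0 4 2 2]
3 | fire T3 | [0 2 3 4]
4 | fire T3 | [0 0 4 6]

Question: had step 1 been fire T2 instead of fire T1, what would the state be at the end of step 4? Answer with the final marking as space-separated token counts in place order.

(re-executing from step 1 with the substitution; state before step 1: [4 0 2 2])
1 | fire T2 | [5 1 2 2]
2 | fire T1 | [3 3 2 2]
3 | fire T3 | [3 1 3 4]
4 | fire T3 | [3 1 3 4]

3 1 3 4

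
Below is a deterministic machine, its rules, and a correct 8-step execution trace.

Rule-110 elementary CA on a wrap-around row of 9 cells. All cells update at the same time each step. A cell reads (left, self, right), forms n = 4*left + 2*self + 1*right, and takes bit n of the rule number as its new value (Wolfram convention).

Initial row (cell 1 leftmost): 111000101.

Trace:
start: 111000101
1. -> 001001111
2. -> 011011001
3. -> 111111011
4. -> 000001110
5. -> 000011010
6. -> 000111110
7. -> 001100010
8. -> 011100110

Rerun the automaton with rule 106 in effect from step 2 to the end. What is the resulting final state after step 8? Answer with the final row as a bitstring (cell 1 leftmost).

010001011

(re-executing steps 2..8 under rule 106; state before step 2: 001001111)
2. -> 010011001
3. -> 100111010
4. -> 001101101
5. -> 011111110
6. -> 110000010
7. -> 110000101
8. -> 010001011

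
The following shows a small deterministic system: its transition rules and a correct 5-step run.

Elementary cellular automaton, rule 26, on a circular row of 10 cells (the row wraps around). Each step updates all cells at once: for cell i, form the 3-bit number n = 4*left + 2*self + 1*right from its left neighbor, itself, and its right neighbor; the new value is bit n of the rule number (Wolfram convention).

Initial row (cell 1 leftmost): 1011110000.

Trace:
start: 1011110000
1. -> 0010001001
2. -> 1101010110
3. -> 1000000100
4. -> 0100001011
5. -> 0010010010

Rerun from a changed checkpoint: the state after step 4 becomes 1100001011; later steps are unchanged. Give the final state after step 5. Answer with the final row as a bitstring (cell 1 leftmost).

state after step 4 := 1100001011
5. -> 0010010010

0010010010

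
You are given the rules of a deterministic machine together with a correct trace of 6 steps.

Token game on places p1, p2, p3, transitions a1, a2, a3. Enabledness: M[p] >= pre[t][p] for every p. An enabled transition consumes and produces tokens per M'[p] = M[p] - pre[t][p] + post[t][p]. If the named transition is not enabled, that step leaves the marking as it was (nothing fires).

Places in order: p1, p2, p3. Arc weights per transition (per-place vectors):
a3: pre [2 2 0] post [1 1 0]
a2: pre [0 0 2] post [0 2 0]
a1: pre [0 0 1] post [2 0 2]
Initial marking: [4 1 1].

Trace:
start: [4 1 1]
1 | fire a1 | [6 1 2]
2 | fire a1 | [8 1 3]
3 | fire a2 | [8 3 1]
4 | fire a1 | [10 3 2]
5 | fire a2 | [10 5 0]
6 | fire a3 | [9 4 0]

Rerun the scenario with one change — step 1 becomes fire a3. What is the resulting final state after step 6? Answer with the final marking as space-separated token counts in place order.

(re-executing from step 1 with the substitution; state before step 1: [4 1 1])
1 | fire a3 | [4 1 1]
2 | fire a1 | [6 1 2]
3 | fire a2 | [6 3 0]
4 | fire a1 | [6 3 0]
5 | fire a2 | [6 3 0]
6 | fire a3 | [5 2 0]

5 2 0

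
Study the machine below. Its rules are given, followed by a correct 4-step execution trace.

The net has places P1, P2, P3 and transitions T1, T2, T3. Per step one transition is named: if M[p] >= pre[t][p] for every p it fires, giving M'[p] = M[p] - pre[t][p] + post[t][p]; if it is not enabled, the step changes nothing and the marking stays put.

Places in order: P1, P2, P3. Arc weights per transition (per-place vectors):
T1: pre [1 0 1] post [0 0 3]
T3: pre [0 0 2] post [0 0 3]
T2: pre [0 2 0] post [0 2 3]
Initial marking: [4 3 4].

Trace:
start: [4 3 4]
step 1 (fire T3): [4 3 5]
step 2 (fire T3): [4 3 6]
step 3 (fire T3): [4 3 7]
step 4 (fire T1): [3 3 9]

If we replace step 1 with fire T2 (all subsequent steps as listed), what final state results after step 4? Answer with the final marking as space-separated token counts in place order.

3 3 11

(re-executing from step 1 with the substitution; state before step 1: [4 3 4])
step 1 (fire T2): [4 3 7]
step 2 (fire T3): [4 3 8]
step 3 (fire T3): [4 3 9]
step 4 (fire T1): [3 3 11]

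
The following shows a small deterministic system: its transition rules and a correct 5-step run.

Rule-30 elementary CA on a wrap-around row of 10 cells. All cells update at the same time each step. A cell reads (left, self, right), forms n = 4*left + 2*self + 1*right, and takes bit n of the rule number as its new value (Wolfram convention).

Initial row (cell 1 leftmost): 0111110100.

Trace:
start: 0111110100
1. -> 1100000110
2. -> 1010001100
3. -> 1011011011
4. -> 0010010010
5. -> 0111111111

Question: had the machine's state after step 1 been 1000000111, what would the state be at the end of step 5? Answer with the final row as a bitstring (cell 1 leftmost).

1111001110

state after step 1 := 1000000111
2. -> 0100001100
3. -> 1110011010
4. -> 1001110010
5. -> 1111001110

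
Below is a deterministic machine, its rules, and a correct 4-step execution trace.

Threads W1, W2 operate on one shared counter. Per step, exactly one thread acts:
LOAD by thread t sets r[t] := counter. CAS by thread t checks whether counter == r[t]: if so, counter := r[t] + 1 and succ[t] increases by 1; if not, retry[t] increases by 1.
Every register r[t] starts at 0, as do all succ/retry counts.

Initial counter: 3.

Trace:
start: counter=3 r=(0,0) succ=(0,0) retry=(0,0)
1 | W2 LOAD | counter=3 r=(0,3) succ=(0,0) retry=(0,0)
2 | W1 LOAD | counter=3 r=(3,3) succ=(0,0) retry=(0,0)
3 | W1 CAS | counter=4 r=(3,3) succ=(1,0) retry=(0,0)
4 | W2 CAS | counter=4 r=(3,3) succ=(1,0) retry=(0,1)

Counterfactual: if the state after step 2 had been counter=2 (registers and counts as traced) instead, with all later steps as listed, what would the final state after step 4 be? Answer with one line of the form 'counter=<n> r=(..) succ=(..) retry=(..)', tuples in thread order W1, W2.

state after step 2 := counter=2 r=(3,3) succ=(0,0) retry=(0,0)
3 | W1 CAS | counter=2 r=(3,3) succ=(0,0) retry=(1,0)
4 | W2 CAS | counter=2 r=(3,3) succ=(0,0) retry=(1,1)

counter=2 r=(3,3) succ=(0,0) retry=(1,1)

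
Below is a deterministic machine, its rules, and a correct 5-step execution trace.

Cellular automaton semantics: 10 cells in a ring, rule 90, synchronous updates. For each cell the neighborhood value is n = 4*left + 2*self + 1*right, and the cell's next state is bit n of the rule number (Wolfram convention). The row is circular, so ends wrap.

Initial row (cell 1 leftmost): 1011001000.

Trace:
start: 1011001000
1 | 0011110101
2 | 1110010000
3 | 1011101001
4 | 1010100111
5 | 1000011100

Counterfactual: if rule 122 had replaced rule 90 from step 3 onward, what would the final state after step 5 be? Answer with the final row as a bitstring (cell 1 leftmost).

(re-executing steps 3..5 under rule 122; state before step 3: 1110010000)
3 | 1011101001
4 | 1110110111
5 | 0011111100

0011111100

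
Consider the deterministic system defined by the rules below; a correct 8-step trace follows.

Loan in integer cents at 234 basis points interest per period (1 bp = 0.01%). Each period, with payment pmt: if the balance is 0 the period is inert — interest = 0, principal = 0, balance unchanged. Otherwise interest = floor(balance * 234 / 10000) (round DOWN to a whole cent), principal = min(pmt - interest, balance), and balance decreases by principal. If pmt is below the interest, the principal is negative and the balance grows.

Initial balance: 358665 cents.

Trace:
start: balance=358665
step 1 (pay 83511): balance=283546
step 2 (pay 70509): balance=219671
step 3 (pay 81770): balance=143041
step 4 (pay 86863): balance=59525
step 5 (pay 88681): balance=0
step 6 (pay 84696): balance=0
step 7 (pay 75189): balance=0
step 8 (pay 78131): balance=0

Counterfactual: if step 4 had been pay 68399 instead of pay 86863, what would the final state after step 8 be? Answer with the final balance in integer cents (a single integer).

(re-executing from step 4 with the substitution; state before step 4: balance=143041)
step 4 (pay 68399): balance=77989
step 5 (pay 88681): balance=0
step 6 (pay 84696): balance=0
step 7 (pay 75189): balance=0
step 8 (pay 78131): balance=0

0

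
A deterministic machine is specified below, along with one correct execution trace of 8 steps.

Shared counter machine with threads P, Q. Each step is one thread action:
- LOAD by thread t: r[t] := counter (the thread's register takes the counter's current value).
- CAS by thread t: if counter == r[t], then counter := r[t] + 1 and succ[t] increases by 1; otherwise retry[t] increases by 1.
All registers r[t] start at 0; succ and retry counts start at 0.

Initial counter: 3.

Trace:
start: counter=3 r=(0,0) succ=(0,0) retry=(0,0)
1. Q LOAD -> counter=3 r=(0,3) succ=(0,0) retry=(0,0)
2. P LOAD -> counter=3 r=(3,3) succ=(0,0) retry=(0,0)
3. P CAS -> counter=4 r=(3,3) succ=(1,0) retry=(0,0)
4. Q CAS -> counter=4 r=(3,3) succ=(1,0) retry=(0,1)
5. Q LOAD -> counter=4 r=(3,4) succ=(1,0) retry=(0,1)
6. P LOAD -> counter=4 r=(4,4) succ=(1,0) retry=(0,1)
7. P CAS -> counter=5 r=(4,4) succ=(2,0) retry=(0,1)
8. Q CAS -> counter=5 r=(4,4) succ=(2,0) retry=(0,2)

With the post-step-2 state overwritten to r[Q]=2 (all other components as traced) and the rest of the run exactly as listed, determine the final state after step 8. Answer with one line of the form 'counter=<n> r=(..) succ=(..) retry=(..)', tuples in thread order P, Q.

counter=5 r=(4,4) succ=(2,0) retry=(0,2)

state after step 2 := counter=3 r=(3,2) succ=(0,0) retry=(0,0)
3. P CAS -> counter=4 r=(3,2) succ=(1,0) retry=(0,0)
4. Q CAS -> counter=4 r=(3,2) succ=(1,0) retry=(0,1)
5. Q LOAD -> counter=4 r=(3,4) succ=(1,0) retry=(0,1)
6. P LOAD -> counter=4 r=(4,4) succ=(1,0) retry=(0,1)
7. P CAS -> counter=5 r=(4,4) succ=(2,0) retry=(0,1)
8. Q CAS -> counter=5 r=(4,4) succ=(2,0) retry=(0,2)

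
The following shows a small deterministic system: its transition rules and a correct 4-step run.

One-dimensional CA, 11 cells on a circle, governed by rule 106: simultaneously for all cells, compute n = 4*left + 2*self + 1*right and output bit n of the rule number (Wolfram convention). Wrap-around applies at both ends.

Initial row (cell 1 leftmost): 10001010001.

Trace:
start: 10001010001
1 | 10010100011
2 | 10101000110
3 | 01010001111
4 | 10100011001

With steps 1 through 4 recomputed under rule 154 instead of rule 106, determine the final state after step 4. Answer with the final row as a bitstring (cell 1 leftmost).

10101011000

(re-executing steps 1..4 under rule 154; state before step 1: 10001010001)
1 | 01010001011
2 | 00001010010
3 | 00010001101
4 | 10101011000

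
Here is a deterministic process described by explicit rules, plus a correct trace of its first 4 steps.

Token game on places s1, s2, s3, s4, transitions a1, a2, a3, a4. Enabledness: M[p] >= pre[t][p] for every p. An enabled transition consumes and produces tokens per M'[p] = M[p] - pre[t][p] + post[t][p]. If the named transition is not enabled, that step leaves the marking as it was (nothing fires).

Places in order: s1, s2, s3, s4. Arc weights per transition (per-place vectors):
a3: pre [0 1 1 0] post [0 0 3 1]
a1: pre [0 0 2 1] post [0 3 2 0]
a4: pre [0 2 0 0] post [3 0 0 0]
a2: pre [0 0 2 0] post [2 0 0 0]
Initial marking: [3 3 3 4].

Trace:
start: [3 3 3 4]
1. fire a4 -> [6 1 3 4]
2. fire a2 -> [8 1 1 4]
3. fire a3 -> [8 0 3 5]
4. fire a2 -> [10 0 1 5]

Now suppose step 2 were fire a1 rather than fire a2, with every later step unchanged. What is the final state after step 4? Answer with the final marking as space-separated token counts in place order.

8 3 3 4

(re-executing from step 2 with the substitution; state before step 2: [6 1 3 4])
2. fire a1 -> [6 4 3 3]
3. fire a3 -> [6 3 5 4]
4. fire a2 -> [8 3 3 4]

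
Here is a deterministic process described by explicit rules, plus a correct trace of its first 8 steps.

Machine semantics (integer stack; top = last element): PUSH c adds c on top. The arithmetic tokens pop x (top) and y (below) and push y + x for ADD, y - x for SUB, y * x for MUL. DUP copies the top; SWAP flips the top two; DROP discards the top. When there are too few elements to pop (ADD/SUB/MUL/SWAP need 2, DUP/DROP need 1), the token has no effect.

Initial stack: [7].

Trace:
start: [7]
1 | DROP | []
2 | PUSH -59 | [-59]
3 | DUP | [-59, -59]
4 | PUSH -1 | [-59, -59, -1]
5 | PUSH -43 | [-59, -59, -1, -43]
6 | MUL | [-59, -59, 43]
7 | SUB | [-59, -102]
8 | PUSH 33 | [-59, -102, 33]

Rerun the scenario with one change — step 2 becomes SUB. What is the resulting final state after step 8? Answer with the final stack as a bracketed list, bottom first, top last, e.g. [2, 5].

[43, 33]

(re-executing from step 2 with the substitution; state before step 2: [])
2 | SUB | []
3 | DUP | []
4 | PUSH -1 | [-1]
5 | PUSH -43 | [-1, -43]
6 | MUL | [43]
7 | SUB | [43]
8 | PUSH 33 | [43, 33]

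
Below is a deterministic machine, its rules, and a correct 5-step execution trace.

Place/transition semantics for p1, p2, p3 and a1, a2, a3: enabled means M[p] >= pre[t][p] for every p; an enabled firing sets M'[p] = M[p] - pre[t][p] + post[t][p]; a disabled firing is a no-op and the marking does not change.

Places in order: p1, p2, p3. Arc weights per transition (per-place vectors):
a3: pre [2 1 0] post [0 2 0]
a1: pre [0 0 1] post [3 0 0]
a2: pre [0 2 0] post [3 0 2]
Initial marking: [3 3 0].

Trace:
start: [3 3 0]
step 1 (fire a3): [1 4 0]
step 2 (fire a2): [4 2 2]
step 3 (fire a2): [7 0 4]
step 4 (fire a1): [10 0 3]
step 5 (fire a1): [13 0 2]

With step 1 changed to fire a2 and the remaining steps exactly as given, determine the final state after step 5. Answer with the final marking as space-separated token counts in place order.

12 1 0

(re-executing from step 1 with the substitution; state before step 1: [3 3 0])
step 1 (fire a2): [6 1 2]
step 2 (fire a2): [6 1 2]
step 3 (fire a2): [6 1 2]
step 4 (fire a1): [9 1 1]
step 5 (fire a1): [12 1 0]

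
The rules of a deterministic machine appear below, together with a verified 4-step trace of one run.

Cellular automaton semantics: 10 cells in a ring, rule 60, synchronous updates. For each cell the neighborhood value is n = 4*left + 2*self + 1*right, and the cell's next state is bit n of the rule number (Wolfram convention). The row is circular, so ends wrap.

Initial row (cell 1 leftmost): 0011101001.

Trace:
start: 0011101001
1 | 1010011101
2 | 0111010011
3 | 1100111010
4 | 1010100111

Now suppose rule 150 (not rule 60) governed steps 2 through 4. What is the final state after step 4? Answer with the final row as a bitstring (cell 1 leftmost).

1101110010

(re-executing steps 2..4 under rule 150; state before step 2: 1010011101)
2 | 0011101000
3 | 0101001100
4 | 1101110010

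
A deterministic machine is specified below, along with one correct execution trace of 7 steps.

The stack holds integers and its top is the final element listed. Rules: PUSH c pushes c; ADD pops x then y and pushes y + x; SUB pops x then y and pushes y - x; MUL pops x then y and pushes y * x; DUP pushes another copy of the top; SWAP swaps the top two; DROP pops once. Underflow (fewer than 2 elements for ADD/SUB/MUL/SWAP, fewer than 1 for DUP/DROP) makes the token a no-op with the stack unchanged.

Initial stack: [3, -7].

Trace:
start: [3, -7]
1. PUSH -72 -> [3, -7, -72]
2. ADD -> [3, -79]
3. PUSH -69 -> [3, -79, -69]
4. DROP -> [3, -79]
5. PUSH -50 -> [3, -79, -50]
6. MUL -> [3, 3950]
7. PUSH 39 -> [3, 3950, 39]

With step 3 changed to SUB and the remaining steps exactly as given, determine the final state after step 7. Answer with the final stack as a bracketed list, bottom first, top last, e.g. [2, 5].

(re-executing from step 3 with the substitution; state before step 3: [3, -79])
3. SUB -> [82]
4. DROP -> []
5. PUSH -50 -> [-50]
6. MUL -> [-50]
7. PUSH 39 -> [-50, 39]

[-50, 39]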